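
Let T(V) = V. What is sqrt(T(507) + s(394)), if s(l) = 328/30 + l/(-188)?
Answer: 11*sqrt(8475510)/1410 ≈ 22.712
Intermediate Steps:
s(l) = 164/15 - l/188 (s(l) = 328*(1/30) + l*(-1/188) = 164/15 - l/188)
sqrt(T(507) + s(394)) = sqrt(507 + (164/15 - 1/188*394)) = sqrt(507 + (164/15 - 197/94)) = sqrt(507 + 12461/1410) = sqrt(727331/1410) = 11*sqrt(8475510)/1410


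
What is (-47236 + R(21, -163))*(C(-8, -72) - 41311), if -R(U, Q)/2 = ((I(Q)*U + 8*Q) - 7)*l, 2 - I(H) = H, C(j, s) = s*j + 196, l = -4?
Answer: 1216332156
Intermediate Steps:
C(j, s) = 196 + j*s (C(j, s) = j*s + 196 = 196 + j*s)
I(H) = 2 - H
R(U, Q) = -56 + 64*Q + 8*U*(2 - Q) (R(U, Q) = -2*(((2 - Q)*U + 8*Q) - 7)*(-4) = -2*((U*(2 - Q) + 8*Q) - 7)*(-4) = -2*((8*Q + U*(2 - Q)) - 7)*(-4) = -2*(-7 + 8*Q + U*(2 - Q))*(-4) = -2*(28 - 32*Q - 4*U*(2 - Q)) = -56 + 64*Q + 8*U*(2 - Q))
(-47236 + R(21, -163))*(C(-8, -72) - 41311) = (-47236 + (-56 + 64*(-163) - 8*21*(-2 - 163)))*((196 - 8*(-72)) - 41311) = (-47236 + (-56 - 10432 - 8*21*(-165)))*((196 + 576) - 41311) = (-47236 + (-56 - 10432 + 27720))*(772 - 41311) = (-47236 + 17232)*(-40539) = -30004*(-40539) = 1216332156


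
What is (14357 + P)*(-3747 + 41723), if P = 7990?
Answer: 848649672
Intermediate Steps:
(14357 + P)*(-3747 + 41723) = (14357 + 7990)*(-3747 + 41723) = 22347*37976 = 848649672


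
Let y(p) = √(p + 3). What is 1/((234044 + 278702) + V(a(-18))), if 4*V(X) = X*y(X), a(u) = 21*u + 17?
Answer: 4101968/2103291011587 + 722*I*√358/2103291011587 ≈ 1.9503e-6 + 6.495e-9*I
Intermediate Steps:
y(p) = √(3 + p)
a(u) = 17 + 21*u
V(X) = X*√(3 + X)/4 (V(X) = (X*√(3 + X))/4 = X*√(3 + X)/4)
1/((234044 + 278702) + V(a(-18))) = 1/((234044 + 278702) + (17 + 21*(-18))*√(3 + (17 + 21*(-18)))/4) = 1/(512746 + (17 - 378)*√(3 + (17 - 378))/4) = 1/(512746 + (¼)*(-361)*√(3 - 361)) = 1/(512746 + (¼)*(-361)*√(-358)) = 1/(512746 + (¼)*(-361)*(I*√358)) = 1/(512746 - 361*I*√358/4)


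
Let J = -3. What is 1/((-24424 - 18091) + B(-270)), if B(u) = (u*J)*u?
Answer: -1/261215 ≈ -3.8283e-6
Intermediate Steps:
B(u) = -3*u² (B(u) = (u*(-3))*u = (-3*u)*u = -3*u²)
1/((-24424 - 18091) + B(-270)) = 1/((-24424 - 18091) - 3*(-270)²) = 1/(-42515 - 3*72900) = 1/(-42515 - 218700) = 1/(-261215) = -1/261215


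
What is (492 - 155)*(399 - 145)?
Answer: 85598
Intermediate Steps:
(492 - 155)*(399 - 145) = 337*254 = 85598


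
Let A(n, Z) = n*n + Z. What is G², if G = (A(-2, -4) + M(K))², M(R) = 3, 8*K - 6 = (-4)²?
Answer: 81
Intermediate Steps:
A(n, Z) = Z + n² (A(n, Z) = n² + Z = Z + n²)
K = 11/4 (K = ¾ + (⅛)*(-4)² = ¾ + (⅛)*16 = ¾ + 2 = 11/4 ≈ 2.7500)
G = 9 (G = ((-4 + (-2)²) + 3)² = ((-4 + 4) + 3)² = (0 + 3)² = 3² = 9)
G² = 9² = 81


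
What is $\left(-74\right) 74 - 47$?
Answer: $-5523$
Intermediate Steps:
$\left(-74\right) 74 - 47 = -5476 - 47 = -5523$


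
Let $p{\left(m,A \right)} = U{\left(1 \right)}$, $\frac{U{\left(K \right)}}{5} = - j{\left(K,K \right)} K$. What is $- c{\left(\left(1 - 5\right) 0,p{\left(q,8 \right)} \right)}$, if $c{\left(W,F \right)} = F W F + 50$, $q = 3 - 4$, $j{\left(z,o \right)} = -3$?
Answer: $-50$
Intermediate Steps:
$q = -1$ ($q = 3 - 4 = -1$)
$U{\left(K \right)} = 15 K$ ($U{\left(K \right)} = 5 \left(-1\right) \left(-3\right) K = 5 \cdot 3 K = 15 K$)
$p{\left(m,A \right)} = 15$ ($p{\left(m,A \right)} = 15 \cdot 1 = 15$)
$c{\left(W,F \right)} = 50 + W F^{2}$ ($c{\left(W,F \right)} = W F^{2} + 50 = 50 + W F^{2}$)
$- c{\left(\left(1 - 5\right) 0,p{\left(q,8 \right)} \right)} = - (50 + \left(1 - 5\right) 0 \cdot 15^{2}) = - (50 + \left(-4\right) 0 \cdot 225) = - (50 + 0 \cdot 225) = - (50 + 0) = \left(-1\right) 50 = -50$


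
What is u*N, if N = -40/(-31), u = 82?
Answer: 3280/31 ≈ 105.81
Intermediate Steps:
N = 40/31 (N = -40*(-1/31) = 40/31 ≈ 1.2903)
u*N = 82*(40/31) = 3280/31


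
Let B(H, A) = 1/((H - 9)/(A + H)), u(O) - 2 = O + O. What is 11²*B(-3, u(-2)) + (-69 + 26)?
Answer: 89/12 ≈ 7.4167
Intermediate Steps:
u(O) = 2 + 2*O (u(O) = 2 + (O + O) = 2 + 2*O)
B(H, A) = (A + H)/(-9 + H) (B(H, A) = 1/((-9 + H)/(A + H)) = (A + H)/(-9 + H))
11²*B(-3, u(-2)) + (-69 + 26) = 11²*(((2 + 2*(-2)) - 3)/(-9 - 3)) + (-69 + 26) = 121*(((2 - 4) - 3)/(-12)) - 43 = 121*(-(-2 - 3)/12) - 43 = 121*(-1/12*(-5)) - 43 = 121*(5/12) - 43 = 605/12 - 43 = 89/12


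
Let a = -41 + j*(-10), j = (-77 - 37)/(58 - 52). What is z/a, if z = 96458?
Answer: 96458/149 ≈ 647.37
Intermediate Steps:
j = -19 (j = -114/6 = -114*⅙ = -19)
a = 149 (a = -41 - 19*(-10) = -41 + 190 = 149)
z/a = 96458/149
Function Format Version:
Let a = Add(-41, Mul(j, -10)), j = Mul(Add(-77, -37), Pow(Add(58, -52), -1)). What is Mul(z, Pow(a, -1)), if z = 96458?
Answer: Rational(96458, 149) ≈ 647.37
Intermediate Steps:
j = -19 (j = Mul(-114, Pow(6, -1)) = Mul(-114, Rational(1, 6)) = -19)
a = 149 (a = Add(-41, Mul(-19, -10)) = Add(-41, 190) = 149)
Mul(z, Pow(a, -1)) = Mul(96458, Pow(149, -1)) = Mul(96458, Rational(1, 149)) = Rational(96458, 149)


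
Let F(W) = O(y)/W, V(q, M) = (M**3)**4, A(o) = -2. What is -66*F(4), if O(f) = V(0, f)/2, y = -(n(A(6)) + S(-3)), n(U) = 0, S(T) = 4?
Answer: -138412032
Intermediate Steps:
V(q, M) = M**12
y = -4 (y = -(0 + 4) = -1*4 = -4)
O(f) = f**12/2
F(W) = 8388608/W (F(W) = ((1/2)*(-4)**12)/W = ((1/2)*16777216)/W = 8388608/W)
-66*F(4) = -553648128/4 = -66*2097152 = -138412032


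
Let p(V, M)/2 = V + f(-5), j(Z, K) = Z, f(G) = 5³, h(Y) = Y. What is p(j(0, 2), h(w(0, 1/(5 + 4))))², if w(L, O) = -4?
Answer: 62500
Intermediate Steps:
f(G) = 125
p(V, M) = 250 + 2*V (p(V, M) = 2*(V + 125) = 2*(125 + V) = 250 + 2*V)
p(j(0, 2), h(w(0, 1/(5 + 4))))² = (250 + 2*0)² = (250 + 0)² = 250² = 62500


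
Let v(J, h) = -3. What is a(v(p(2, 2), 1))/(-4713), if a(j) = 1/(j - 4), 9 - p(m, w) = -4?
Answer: 1/32991 ≈ 3.0311e-5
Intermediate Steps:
p(m, w) = 13 (p(m, w) = 9 - 1*(-4) = 9 + 4 = 13)
a(j) = 1/(-4 + j)
a(v(p(2, 2), 1))/(-4713) = 1/((-4713)*(-4 - 3)) = -1/4713/(-7) = -1/4713*(-⅐) = 1/32991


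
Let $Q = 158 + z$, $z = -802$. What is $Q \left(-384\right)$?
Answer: $247296$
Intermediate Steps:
$Q = -644$ ($Q = 158 - 802 = -644$)
$Q \left(-384\right) = \left(-644\right) \left(-384\right) = 247296$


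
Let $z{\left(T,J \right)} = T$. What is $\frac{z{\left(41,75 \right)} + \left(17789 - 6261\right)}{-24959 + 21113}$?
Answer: $- \frac{11569}{3846} \approx -3.0081$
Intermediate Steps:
$\frac{z{\left(41,75 \right)} + \left(17789 - 6261\right)}{-24959 + 21113} = \frac{41 + \left(17789 - 6261\right)}{-24959 + 21113} = \frac{41 + \left(17789 - 6261\right)}{-3846} = \left(41 + 11528\right) \left(- \frac{1}{3846}\right) = 11569 \left(- \frac{1}{3846}\right) = - \frac{11569}{3846}$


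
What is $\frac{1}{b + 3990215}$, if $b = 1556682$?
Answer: $\frac{1}{5546897} \approx 1.8028 \cdot 10^{-7}$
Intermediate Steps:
$\frac{1}{b + 3990215} = \frac{1}{1556682 + 3990215} = \frac{1}{5546897}$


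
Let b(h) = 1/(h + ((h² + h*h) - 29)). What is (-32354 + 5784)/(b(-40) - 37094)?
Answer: 83190670/116141313 ≈ 0.71629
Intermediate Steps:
b(h) = 1/(-29 + h + 2*h²) (b(h) = 1/(h + ((h² + h²) - 29)) = 1/(h + (2*h² - 29)) = 1/(h + (-29 + 2*h²)) = 1/(-29 + h + 2*h²))
(-32354 + 5784)/(b(-40) - 37094) = (-32354 + 5784)/(1/(-29 - 40 + 2*(-40)²) - 37094) = -26570/(1/(-29 - 40 + 2*1600) - 37094) = -26570/(1/(-29 - 40 + 3200) - 37094) = -26570/(1/3131 - 37094) = -26570/(-116141313/3131) = -26570*(-3131/116141313) = 83190670/116141313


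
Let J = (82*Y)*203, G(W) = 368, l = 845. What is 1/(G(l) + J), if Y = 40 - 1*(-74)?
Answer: 1/1898012 ≈ 5.2687e-7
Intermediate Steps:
Y = 114 (Y = 40 + 74 = 114)
J = 1897644 (J = (82*114)*203 = 9348*203 = 1897644)
1/(G(l) + J) = 1/(368 + 1897644) = 1/1898012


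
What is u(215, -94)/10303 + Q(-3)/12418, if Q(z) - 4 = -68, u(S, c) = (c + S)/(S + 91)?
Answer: -100135687/19575226062 ≈ -0.0051154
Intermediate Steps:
u(S, c) = (S + c)/(91 + S)
Q(z) = -64 (Q(z) = 4 - 68 = -64)
u(215, -94)/10303 + Q(-3)/12418 = ((215 - 94)/(91 + 215))/10303 - 64/12418 = (121/306)*(1/10303) - 64*1/12418 = ((1/306)*121)*(1/10303) - 32/6209 = (121/306)*(1/10303) - 32/6209 = 121/3152718 - 32/6209 = -100135687/19575226062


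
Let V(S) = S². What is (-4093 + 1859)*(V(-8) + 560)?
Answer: -1394016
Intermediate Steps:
(-4093 + 1859)*(V(-8) + 560) = (-4093 + 1859)*((-8)² + 560) = -2234*(64 + 560) = -2234*624 = -1394016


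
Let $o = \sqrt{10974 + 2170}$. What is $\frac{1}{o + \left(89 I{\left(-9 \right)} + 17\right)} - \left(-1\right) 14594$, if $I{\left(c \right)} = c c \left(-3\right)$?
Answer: $\frac{3407545431127}{233489478} - \frac{\sqrt{3286}}{233489478} \approx 14594.0$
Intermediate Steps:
$o = 2 \sqrt{3286}$ ($o = \sqrt{13144} = 2 \sqrt{3286} \approx 114.65$)
$I{\left(c \right)} = - 3 c^{2}$ ($I{\left(c \right)} = c^{2} \left(-3\right) = - 3 c^{2}$)
$\frac{1}{o + \left(89 I{\left(-9 \right)} + 17\right)} - \left(-1\right) 14594 = \frac{1}{2 \sqrt{3286} + \left(89 \left(- 3 \left(-9\right)^{2}\right) + 17\right)} - \left(-1\right) 14594 = \frac{1}{2 \sqrt{3286} + \left(89 \left(\left(-3\right) 81\right) + 17\right)} - -14594 = \frac{1}{2 \sqrt{3286} + \left(89 \left(-243\right) + 17\right)} + 14594 = \frac{1}{2 \sqrt{3286} + \left(-21627 + 17\right)} + 14594 = \frac{1}{2 \sqrt{3286} - 21610} + 14594 = \frac{1}{-21610 + 2 \sqrt{3286}} + 14594 = 14594 + \frac{1}{-21610 + 2 \sqrt{3286}}$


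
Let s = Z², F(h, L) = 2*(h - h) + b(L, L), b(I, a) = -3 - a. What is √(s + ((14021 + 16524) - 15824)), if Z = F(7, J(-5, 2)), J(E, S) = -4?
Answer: √14722 ≈ 121.33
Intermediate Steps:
F(h, L) = -3 - L (F(h, L) = 2*(h - h) + (-3 - L) = 2*0 + (-3 - L) = 0 + (-3 - L) = -3 - L)
Z = 1 (Z = -3 - 1*(-4) = -3 + 4 = 1)
s = 1 (s = 1² = 1)
√(s + ((14021 + 16524) - 15824)) = √(1 + ((14021 + 16524) - 15824)) = √(1 + (30545 - 15824)) = √(1 + 14721) = √14722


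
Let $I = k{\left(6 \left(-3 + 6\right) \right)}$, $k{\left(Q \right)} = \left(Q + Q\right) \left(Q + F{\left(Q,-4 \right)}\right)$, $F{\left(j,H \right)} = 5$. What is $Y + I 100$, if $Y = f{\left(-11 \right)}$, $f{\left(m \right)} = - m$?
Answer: $82811$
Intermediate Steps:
$Y = 11$ ($Y = \left(-1\right) \left(-11\right) = 11$)
$k{\left(Q \right)} = 2 Q \left(5 + Q\right)$ ($k{\left(Q \right)} = \left(Q + Q\right) \left(Q + 5\right) = 2 Q \left(5 + Q\right)$)
$I = 828$ ($I = 2 \cdot 6 \left(-3 + 6\right) \left(5 + 6 \left(-3 + 6\right)\right) = 2 \cdot 6 \cdot 3 \left(5 + 6 \cdot 3\right) = 2 \cdot 18 \left(5 + 18\right) = 2 \cdot 18 \cdot 23 = 828$)
$Y + I 100 = 11 + 828 \cdot 100 = 11 + 82800 = 82811$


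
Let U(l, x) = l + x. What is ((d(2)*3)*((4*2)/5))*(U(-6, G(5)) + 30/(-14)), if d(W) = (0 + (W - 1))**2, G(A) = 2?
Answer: -1032/35 ≈ -29.486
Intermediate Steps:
d(W) = (-1 + W)**2 (d(W) = (0 + (-1 + W))**2 = (-1 + W)**2)
((d(2)*3)*((4*2)/5))*(U(-6, G(5)) + 30/(-14)) = (((-1 + 2)**2*3)*((4*2)/5))*((-6 + 2) + 30/(-14)) = ((1**2*3)*(8*(1/5)))*(-4 + 30*(-1/14)) = ((1*3)*(8/5))*(-4 - 15/7) = (3*(8/5))*(-43/7) = (24/5)*(-43/7) = -1032/35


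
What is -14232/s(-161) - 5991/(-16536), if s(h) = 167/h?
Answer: 12630265723/920504 ≈ 13721.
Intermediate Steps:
-14232/s(-161) - 5991/(-16536) = -14232/(167/(-161)) - 5991/(-16536) = -14232/(167*(-1/161)) - 5991*(-1/16536) = -14232/(-167/161) + 1997/5512 = -14232*(-161/167) + 1997/5512 = 2291352/167 + 1997/5512 = 12630265723/920504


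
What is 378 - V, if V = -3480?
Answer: 3858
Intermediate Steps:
378 - V = 378 - 1*(-3480) = 378 + 3480 = 3858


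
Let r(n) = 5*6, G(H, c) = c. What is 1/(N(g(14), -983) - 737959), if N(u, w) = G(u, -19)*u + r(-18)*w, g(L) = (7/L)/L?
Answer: -28/21488591 ≈ -1.3030e-6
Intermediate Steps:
r(n) = 30
g(L) = 7/L²
N(u, w) = -19*u + 30*w
1/(N(g(14), -983) - 737959) = 1/((-133/14² + 30*(-983)) - 737959) = 1/((-133/196 - 29490) - 737959) = 1/((-19*1/28 - 29490) - 737959) = 1/((-19/28 - 29490) - 737959) = 1/(-825739/28 - 737959) = 1/(-21488591/28) = -28/21488591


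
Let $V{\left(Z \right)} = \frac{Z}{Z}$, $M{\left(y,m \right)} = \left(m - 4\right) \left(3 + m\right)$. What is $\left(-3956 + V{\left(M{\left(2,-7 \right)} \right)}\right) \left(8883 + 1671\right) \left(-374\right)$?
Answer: $15611160180$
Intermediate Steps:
$M{\left(y,m \right)} = \left(-4 + m\right) \left(3 + m\right)$
$V{\left(Z \right)} = 1$
$\left(-3956 + V{\left(M{\left(2,-7 \right)} \right)}\right) \left(8883 + 1671\right) \left(-374\right) = \left(-3956 + 1\right) \left(8883 + 1671\right) \left(-374\right) = \left(-3955\right) 10554 \left(-374\right) = \left(-41741070\right) \left(-374\right) = 15611160180$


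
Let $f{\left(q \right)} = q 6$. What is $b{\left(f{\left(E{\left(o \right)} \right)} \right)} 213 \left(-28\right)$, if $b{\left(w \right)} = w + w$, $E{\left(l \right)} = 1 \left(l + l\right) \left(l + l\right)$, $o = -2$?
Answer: $-1145088$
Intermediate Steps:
$E{\left(l \right)} = 4 l^{2}$ ($E{\left(l \right)} = 1 \cdot 2 l 2 l = 1 \cdot 4 l^{2} = 4 l^{2}$)
$f{\left(q \right)} = 6 q$
$b{\left(w \right)} = 2 w$
$b{\left(f{\left(E{\left(o \right)} \right)} \right)} 213 \left(-28\right) = 2 \cdot 6 \cdot 4 \left(-2\right)^{2} \cdot 213 \left(-28\right) = 2 \cdot 6 \cdot 4 \cdot 4 \cdot 213 \left(-28\right) = 2 \cdot 6 \cdot 16 \cdot 213 \left(-28\right) = 2 \cdot 96 \cdot 213 \left(-28\right) = 192 \cdot 213 \left(-28\right) = 40896 \left(-28\right) = -1145088$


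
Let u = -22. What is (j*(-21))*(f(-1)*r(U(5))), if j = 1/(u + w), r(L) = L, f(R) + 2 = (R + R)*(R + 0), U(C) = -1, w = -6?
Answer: 0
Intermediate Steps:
f(R) = -2 + 2*R² (f(R) = -2 + (R + R)*(R + 0) = -2 + (2*R)*R = -2 + 2*R²)
j = -1/28 (j = 1/(-22 - 6) = 1/(-28) = -1/28 ≈ -0.035714)
(j*(-21))*(f(-1)*r(U(5))) = (-1/28*(-21))*((-2 + 2*(-1)²)*(-1)) = 3*((-2 + 2*1)*(-1))/4 = 3*((-2 + 2)*(-1))/4 = 3*(0*(-1))/4 = (¾)*0 = 0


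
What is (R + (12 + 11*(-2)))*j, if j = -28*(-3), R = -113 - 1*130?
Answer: -21252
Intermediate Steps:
R = -243 (R = -113 - 130 = -243)
j = 84
(R + (12 + 11*(-2)))*j = (-243 + (12 + 11*(-2)))*84 = (-243 + (12 - 22))*84 = (-243 - 10)*84 = -253*84 = -21252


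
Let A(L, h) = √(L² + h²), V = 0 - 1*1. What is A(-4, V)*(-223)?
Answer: -223*√17 ≈ -919.45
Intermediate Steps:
V = -1 (V = 0 - 1 = -1)
A(-4, V)*(-223) = √((-4)² + (-1)²)*(-223) = √(16 + 1)*(-223) = √17*(-223) = -223*√17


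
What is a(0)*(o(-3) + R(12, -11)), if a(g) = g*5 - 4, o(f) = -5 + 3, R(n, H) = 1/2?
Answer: 6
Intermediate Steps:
R(n, H) = ½
o(f) = -2
a(g) = -4 + 5*g (a(g) = 5*g - 4 = -4 + 5*g)
a(0)*(o(-3) + R(12, -11)) = (-4 + 5*0)*(-2 + ½) = (-4 + 0)*(-3/2) = -4*(-3/2) = 6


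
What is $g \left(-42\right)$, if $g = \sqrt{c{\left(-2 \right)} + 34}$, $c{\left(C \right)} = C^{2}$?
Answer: $- 42 \sqrt{38} \approx -258.91$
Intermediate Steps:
$g = \sqrt{38}$ ($g = \sqrt{\left(-2\right)^{2} + 34} = \sqrt{4 + 34} = \sqrt{38} \approx 6.1644$)
$g \left(-42\right) = \sqrt{38} \left(-42\right) = - 42 \sqrt{38}$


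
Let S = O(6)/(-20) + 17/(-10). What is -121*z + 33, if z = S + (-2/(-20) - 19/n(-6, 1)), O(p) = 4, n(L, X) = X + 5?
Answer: 19019/30 ≈ 633.97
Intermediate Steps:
n(L, X) = 5 + X
S = -19/10 (S = 4/(-20) + 17/(-10) = 4*(-1/20) + 17*(-⅒) = -⅕ - 17/10 = -19/10 ≈ -1.9000)
z = -149/30 (z = -19/10 + (-2/(-20) - 19/(5 + 1)) = -19/10 + (-2*(-1/20) - 19/6) = -19/10 + (⅒ - 19*⅙) = -19/10 + (⅒ - 19/6) = -19/10 - 46/15 = -149/30 ≈ -4.9667)
-121*z + 33 = -121*(-149/30) + 33 = 18029/30 + 33 = 19019/30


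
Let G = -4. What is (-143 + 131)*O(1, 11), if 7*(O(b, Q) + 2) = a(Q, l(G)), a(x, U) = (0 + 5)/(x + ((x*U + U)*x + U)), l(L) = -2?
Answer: 2860/119 ≈ 24.034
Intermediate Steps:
a(x, U) = 5/(U + x + x*(U + U*x)) (a(x, U) = 5/(x + ((U*x + U)*x + U)) = 5/(x + ((U + U*x)*x + U)) = 5/(x + (x*(U + U*x) + U)) = 5/(x + (U + x*(U + U*x))) = 5/(U + x + x*(U + U*x)))
O(b, Q) = -2 + 5/(7*(-2 - Q - 2*Q**2)) (O(b, Q) = -2 + (5/(-2 + Q - 2*Q - 2*Q**2))/7 = -2 + (5/(-2 - Q - 2*Q**2))/7 = -2 + 5/(7*(-2 - Q - 2*Q**2)))
(-143 + 131)*O(1, 11) = (-143 + 131)*((-33 - 28*11**2 - 14*11)/(7*(2 + 11 + 2*11**2))) = -12*(-33 - 28*121 - 154)/(7*(2 + 11 + 2*121)) = -12*(-33 - 3388 - 154)/(7*(2 + 11 + 242)) = -12*(-3575)/(7*255) = -12*(-715/357) = 2860/119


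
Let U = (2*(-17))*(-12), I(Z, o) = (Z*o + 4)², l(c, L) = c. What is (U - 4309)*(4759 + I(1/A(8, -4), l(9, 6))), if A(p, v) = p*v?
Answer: -19065657677/1024 ≈ -1.8619e+7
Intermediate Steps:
I(Z, o) = (4 + Z*o)²
U = 408 (U = -34*(-12) = 408)
(U - 4309)*(4759 + I(1/A(8, -4), l(9, 6))) = (408 - 4309)*(4759 + (4 + 9/(8*(-4)))²) = -3901*(4759 + (4 + 9/(-32))²) = -3901*(4759 + (4 - 1/32*9)²) = -3901*(4759 + (4 - 9/32)²) = -3901*(4759 + (119/32)²) = -3901*(4759 + 14161/1024) = -3901*4887377/1024 = -19065657677/1024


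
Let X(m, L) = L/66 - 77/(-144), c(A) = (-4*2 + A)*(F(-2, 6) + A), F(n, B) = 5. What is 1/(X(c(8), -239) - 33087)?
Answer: -1584/52414697 ≈ -3.0221e-5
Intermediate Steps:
c(A) = (-8 + A)*(5 + A) (c(A) = (-4*2 + A)*(5 + A) = (-8 + A)*(5 + A))
X(m, L) = 77/144 + L/66 (X(m, L) = L*(1/66) - 77*(-1/144) = L/66 + 77/144 = 77/144 + L/66)
1/(X(c(8), -239) - 33087) = 1/((77/144 + (1/66)*(-239)) - 33087) = 1/((77/144 - 239/66) - 33087) = 1/(-4889/1584 - 33087) = 1/(-52414697/1584) = -1584/52414697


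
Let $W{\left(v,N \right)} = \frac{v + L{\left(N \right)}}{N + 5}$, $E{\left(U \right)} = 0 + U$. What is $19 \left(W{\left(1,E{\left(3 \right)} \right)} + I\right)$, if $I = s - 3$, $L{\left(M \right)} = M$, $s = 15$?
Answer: $\frac{475}{2} \approx 237.5$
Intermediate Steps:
$E{\left(U \right)} = U$
$I = 12$ ($I = 15 - 3 = 12$)
$W{\left(v,N \right)} = \frac{N + v}{5 + N}$ ($W{\left(v,N \right)} = \frac{v + N}{N + 5} = \frac{N + v}{5 + N}$)
$19 \left(W{\left(1,E{\left(3 \right)} \right)} + I\right) = 19 \left(\frac{3 + 1}{5 + 3} + 12\right) = 19 \left(\frac{1}{8} \cdot 4 + 12\right) = 19 \left(\frac{1}{2} + 12\right) = 19 \cdot \frac{25}{2} = \frac{475}{2}$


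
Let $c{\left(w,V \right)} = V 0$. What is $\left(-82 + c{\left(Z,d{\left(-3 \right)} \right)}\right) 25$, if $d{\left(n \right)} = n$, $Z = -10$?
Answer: $-2050$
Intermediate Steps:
$c{\left(w,V \right)} = 0$
$\left(-82 + c{\left(Z,d{\left(-3 \right)} \right)}\right) 25 = \left(-82 + 0\right) 25 = \left(-82\right) 25 = -2050$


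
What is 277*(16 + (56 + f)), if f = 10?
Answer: 22714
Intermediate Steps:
277*(16 + (56 + f)) = 277*(16 + (56 + 10)) = 277*(16 + 66) = 277*82 = 22714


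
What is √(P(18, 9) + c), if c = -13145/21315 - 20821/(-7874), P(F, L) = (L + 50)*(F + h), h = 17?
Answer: √47530422584704866/4795266 ≈ 45.465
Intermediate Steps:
P(F, L) = (17 + F)*(50 + L) (P(F, L) = (L + 50)*(F + 17) = (50 + L)*(17 + F) = (17 + F)*(50 + L))
c = 68059177/33566862 (c = -13145*1/21315 - 20821*(-1/7874) = -2629/4263 + 20821/7874 = 68059177/33566862 ≈ 2.0276)
√(P(18, 9) + c) = √((850 + 17*9 + 50*18 + 18*9) + 68059177/33566862) = √((850 + 153 + 900 + 162) + 68059177/33566862) = √(2065 + 68059177/33566862) = √(69383629207/33566862) = √47530422584704866/4795266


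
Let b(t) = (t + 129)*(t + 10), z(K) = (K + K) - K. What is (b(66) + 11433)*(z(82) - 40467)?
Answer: -1060227405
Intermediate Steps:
z(K) = K (z(K) = 2*K - K = K)
b(t) = (10 + t)*(129 + t) (b(t) = (129 + t)*(10 + t) = (10 + t)*(129 + t))
(b(66) + 11433)*(z(82) - 40467) = ((1290 + 66² + 139*66) + 11433)*(82 - 40467) = ((1290 + 4356 + 9174) + 11433)*(-40385) = (14820 + 11433)*(-40385) = 26253*(-40385) = -1060227405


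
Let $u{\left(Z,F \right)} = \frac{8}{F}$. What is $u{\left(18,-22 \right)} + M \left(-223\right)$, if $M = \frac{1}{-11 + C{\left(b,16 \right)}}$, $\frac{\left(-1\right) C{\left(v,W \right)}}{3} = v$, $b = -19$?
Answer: $- \frac{2637}{506} \approx -5.2115$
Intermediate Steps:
$C{\left(v,W \right)} = - 3 v$
$M = \frac{1}{46}$ ($M = \frac{1}{-11 - -57} = \frac{1}{-11 + 57} = \frac{1}{46} \approx 0.021739$)
$u{\left(18,-22 \right)} + M \left(-223\right) = \frac{8}{-22} + \frac{1}{46} \left(-223\right) = 8 \left(- \frac{1}{22}\right) - \frac{223}{46} = - \frac{4}{11} - \frac{223}{46} = - \frac{2637}{506}$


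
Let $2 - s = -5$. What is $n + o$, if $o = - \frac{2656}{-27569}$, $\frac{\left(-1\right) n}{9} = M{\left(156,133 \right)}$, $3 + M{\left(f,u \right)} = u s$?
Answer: $- \frac{230253632}{27569} \approx -8351.9$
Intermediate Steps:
$s = 7$ ($s = 2 - -5 = 2 + 5 = 7$)
$M{\left(f,u \right)} = -3 + 7 u$ ($M{\left(f,u \right)} = -3 + u 7 = -3 + 7 u$)
$n = -8352$ ($n = - 9 \left(-3 + 7 \cdot 133\right) = - 9 \left(-3 + 931\right) = \left(-9\right) 928 = -8352$)
$o = \frac{2656}{27569}$ ($o = \left(-2656\right) \left(- \frac{1}{27569}\right) = \frac{2656}{27569} \approx 0.09634$)
$n + o = -8352 + \frac{2656}{27569} = - \frac{230253632}{27569}$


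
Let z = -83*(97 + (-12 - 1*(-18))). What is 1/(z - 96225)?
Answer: -1/104774 ≈ -9.5444e-6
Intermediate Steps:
z = -8549 (z = -83*(97 + (-12 + 18)) = -83*(97 + 6) = -83*103 = -8549)
1/(z - 96225) = 1/(-8549 - 96225) = 1/(-104774) = -1/104774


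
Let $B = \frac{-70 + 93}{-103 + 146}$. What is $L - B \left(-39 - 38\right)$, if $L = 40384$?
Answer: $\frac{1738283}{43} \approx 40425.0$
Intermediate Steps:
$B = \frac{23}{43} \approx 0.53488$
$L - B \left(-39 - 38\right) = 40384 - \frac{23 \left(-39 - 38\right)}{43} = 40384 - \frac{23}{43} \left(-77\right) = 40384 - - \frac{1771}{43} = 40384 + \frac{1771}{43} = \frac{1738283}{43}$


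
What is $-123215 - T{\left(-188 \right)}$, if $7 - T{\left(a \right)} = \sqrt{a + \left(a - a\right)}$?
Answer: $-123222 + 2 i \sqrt{47} \approx -1.2322 \cdot 10^{5} + 13.711 i$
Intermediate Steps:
$T{\left(a \right)} = 7 - \sqrt{a}$ ($T{\left(a \right)} = 7 - \sqrt{a + \left(a - a\right)} = 7 - \sqrt{a + 0} = 7 - \sqrt{a}$)
$-123215 - T{\left(-188 \right)} = -123215 - \left(7 - \sqrt{-188}\right) = -123215 - \left(7 - 2 i \sqrt{47}\right) = -123222 + 2 i \sqrt{47}$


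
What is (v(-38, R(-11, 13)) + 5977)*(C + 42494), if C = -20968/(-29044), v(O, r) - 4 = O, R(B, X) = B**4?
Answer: 1833737467968/7261 ≈ 2.5255e+8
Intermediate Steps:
v(O, r) = 4 + O
C = 5242/7261 (C = -20968*(-1/29044) = 5242/7261 ≈ 0.72194)
(v(-38, R(-11, 13)) + 5977)*(C + 42494) = ((4 - 38) + 5977)*(5242/7261 + 42494) = (-34 + 5977)*(308554176/7261) = 5943*(308554176/7261) = 1833737467968/7261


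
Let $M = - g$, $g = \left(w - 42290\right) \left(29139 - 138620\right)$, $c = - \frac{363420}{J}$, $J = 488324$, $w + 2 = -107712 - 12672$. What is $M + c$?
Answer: $- \frac{2174254205546491}{122081} \approx -1.781 \cdot 10^{10}$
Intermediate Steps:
$w = -120386$ ($w = -2 - 120384 = -120386$)
$c = - \frac{90855}{122081}$ ($c = - \frac{363420}{488324} = \left(-363420\right) \frac{1}{488324} = - \frac{90855}{122081} \approx -0.74422$)
$g = 17809931156$ ($g = \left(-120386 - 42290\right) \left(29139 - 138620\right) = \left(-162676\right) \left(-109481\right) = 17809931156$)
$M = -17809931156$ ($M = \left(-1\right) 17809931156 = -17809931156$)
$M + c = -17809931156 - \frac{90855}{122081} = - \frac{2174254205546491}{122081}$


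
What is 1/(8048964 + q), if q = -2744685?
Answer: 1/5304279 ≈ 1.8853e-7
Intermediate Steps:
1/(8048964 + q) = 1/(8048964 - 2744685) = 1/5304279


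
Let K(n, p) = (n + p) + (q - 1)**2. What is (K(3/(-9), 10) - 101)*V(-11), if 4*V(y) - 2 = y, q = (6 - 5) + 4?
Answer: 339/2 ≈ 169.50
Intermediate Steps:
q = 5 (q = 1 + 4 = 5)
V(y) = 1/2 + y/4
K(n, p) = 16 + n + p (K(n, p) = (n + p) + (5 - 1)**2 = (n + p) + 4**2 = (n + p) + 16 = 16 + n + p)
(K(3/(-9), 10) - 101)*V(-11) = ((16 + 3/(-9) + 10) - 101)*(1/2 + (1/4)*(-11)) = ((16 + 3*(-1/9) + 10) - 101)*(1/2 - 11/4) = ((16 - 1/3 + 10) - 101)*(-9/4) = (77/3 - 101)*(-9/4) = -226/3*(-9/4) = 339/2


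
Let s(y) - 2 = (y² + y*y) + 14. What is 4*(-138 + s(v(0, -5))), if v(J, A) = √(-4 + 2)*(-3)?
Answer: -632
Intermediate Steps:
v(J, A) = -3*I*√2 (v(J, A) = √(-2)*(-3) = (I*√2)*(-3) = -3*I*√2)
s(y) = 16 + 2*y² (s(y) = 2 + ((y² + y*y) + 14) = 2 + ((y² + y²) + 14) = 2 + (2*y² + 14) = 2 + (14 + 2*y²) = 16 + 2*y²)
4*(-138 + s(v(0, -5))) = 4*(-138 + (16 + 2*(-3*I*√2)²)) = 4*(-138 + (16 + 2*(-18))) = 4*(-138 + (16 - 36)) = 4*(-138 - 20) = 4*(-158) = -632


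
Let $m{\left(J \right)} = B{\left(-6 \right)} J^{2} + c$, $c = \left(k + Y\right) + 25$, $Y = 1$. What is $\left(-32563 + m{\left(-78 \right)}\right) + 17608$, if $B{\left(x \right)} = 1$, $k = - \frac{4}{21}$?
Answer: $- \frac{185749}{21} \approx -8845.2$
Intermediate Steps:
$k = - \frac{4}{21}$ ($k = \left(-4\right) \frac{1}{21} = - \frac{4}{21} \approx -0.19048$)
$c = \frac{542}{21}$ ($c = \left(- \frac{4}{21} + 1\right) + 25 = \frac{17}{21} + 25 = \frac{542}{21} \approx 25.81$)
$m{\left(J \right)} = \frac{542}{21} + J^{2}$ ($m{\left(J \right)} = 1 J^{2} + \frac{542}{21} = J^{2} + \frac{542}{21} = \frac{542}{21} + J^{2}$)
$\left(-32563 + m{\left(-78 \right)}\right) + 17608 = \left(-32563 + \left(\frac{542}{21} + \left(-78\right)^{2}\right)\right) + 17608 = \left(-32563 + \left(\frac{542}{21} + 6084\right)\right) + 17608 = \left(-32563 + \frac{128306}{21}\right) + 17608 = - \frac{555517}{21} + 17608 = - \frac{185749}{21}$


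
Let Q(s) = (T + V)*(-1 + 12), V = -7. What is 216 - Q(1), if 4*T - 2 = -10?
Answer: 315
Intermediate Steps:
T = -2 (T = 1/2 + (1/4)*(-10) = 1/2 - 5/2 = -2)
Q(s) = -99 (Q(s) = (-2 - 7)*(-1 + 12) = -9*11 = -99)
216 - Q(1) = 216 - 1*(-99) = 216 + 99 = 315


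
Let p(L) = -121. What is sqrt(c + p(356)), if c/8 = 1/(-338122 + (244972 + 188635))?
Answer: I*sqrt(6527827505)/7345 ≈ 11.0*I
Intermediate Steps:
c = 8/95485 (c = 8/(-338122 + (244972 + 188635)) = 8/(-338122 + 433607) = 8/95485 ≈ 8.3783e-5)
sqrt(c + p(356)) = sqrt(8/95485 - 121) = sqrt(-11553677/95485) = I*sqrt(6527827505)/7345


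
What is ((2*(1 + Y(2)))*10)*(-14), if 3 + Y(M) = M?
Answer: 0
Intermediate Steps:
Y(M) = -3 + M
((2*(1 + Y(2)))*10)*(-14) = ((2*(1 + (-3 + 2)))*10)*(-14) = ((2*(1 - 1))*10)*(-14) = ((2*0)*10)*(-14) = (0*10)*(-14) = 0*(-14) = 0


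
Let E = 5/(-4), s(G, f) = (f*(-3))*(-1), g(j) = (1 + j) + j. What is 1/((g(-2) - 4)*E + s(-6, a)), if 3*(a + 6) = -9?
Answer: -4/73 ≈ -0.054795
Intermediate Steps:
a = -9 (a = -6 + (⅓)*(-9) = -6 - 3 = -9)
g(j) = 1 + 2*j
s(G, f) = 3*f (s(G, f) = -3*f*(-1) = 3*f)
E = -5/4 (E = 5*(-¼) = -5/4 ≈ -1.2500)
1/((g(-2) - 4)*E + s(-6, a)) = 1/(((1 + 2*(-2)) - 4)*(-5/4) + 3*(-9)) = 1/(((1 - 4) - 4)*(-5/4) - 27) = 1/((-3 - 4)*(-5/4) - 27) = 1/(-7*(-5/4) - 27) = 1/(35/4 - 27) = 1/(-73/4) = -4/73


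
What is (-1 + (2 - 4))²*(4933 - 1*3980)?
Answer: 8577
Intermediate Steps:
(-1 + (2 - 4))²*(4933 - 1*3980) = (-1 - 2)²*(4933 - 3980) = (-3)²*953 = 9*953 = 8577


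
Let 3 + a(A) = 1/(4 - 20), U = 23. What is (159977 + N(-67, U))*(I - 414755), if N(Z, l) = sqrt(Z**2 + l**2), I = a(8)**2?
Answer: -16985538617783/256 - 106174879*sqrt(5018)/256 ≈ -6.6379e+10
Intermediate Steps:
a(A) = -49/16 (a(A) = -3 + 1/(4 - 20) = -3 + 1/(-16) = -3 - 1/16 = -49/16)
I = 2401/256 (I = (-49/16)**2 = 2401/256 ≈ 9.3789)
(159977 + N(-67, U))*(I - 414755) = (159977 + sqrt((-67)**2 + 23**2))*(2401/256 - 414755) = (159977 + sqrt(4489 + 529))*(-106174879/256) = (159977 + sqrt(5018))*(-106174879/256) = -16985538617783/256 - 106174879*sqrt(5018)/256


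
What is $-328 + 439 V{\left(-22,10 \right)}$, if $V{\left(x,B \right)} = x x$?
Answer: $212148$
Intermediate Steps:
$V{\left(x,B \right)} = x^{2}$
$-328 + 439 V{\left(-22,10 \right)} = -328 + 439 \left(-22\right)^{2} = -328 + 439 \cdot 484 = -328 + 212476 = 212148$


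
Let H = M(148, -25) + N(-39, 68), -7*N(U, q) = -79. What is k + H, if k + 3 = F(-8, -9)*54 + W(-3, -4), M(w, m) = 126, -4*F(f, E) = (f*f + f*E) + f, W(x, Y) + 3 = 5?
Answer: -11142/7 ≈ -1591.7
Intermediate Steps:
N(U, q) = 79/7 (N(U, q) = -1/7*(-79) = 79/7)
W(x, Y) = 2 (W(x, Y) = -3 + 5 = 2)
F(f, E) = -f/4 - f**2/4 - E*f/4 (F(f, E) = -((f*f + f*E) + f)/4 = -((f**2 + E*f) + f)/4 = -(f + f**2 + E*f)/4 = -f/4 - f**2/4 - E*f/4)
k = -1729 (k = -3 + (-1/4*(-8)*(1 - 9 - 8)*54 + 2) = -3 + (-1/4*(-8)*(-16)*54 + 2) = -3 + (-32*54 + 2) = -3 + (-1728 + 2) = -3 - 1726 = -1729)
H = 961/7 (H = 126 + 79/7 = 961/7 ≈ 137.29)
k + H = -1729 + 961/7 = -11142/7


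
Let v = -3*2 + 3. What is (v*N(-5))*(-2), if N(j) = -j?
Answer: 30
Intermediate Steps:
v = -3 (v = -6 + 3 = -3)
(v*N(-5))*(-2) = -(-3)*(-5)*(-2) = -3*5*(-2) = -15*(-2) = 30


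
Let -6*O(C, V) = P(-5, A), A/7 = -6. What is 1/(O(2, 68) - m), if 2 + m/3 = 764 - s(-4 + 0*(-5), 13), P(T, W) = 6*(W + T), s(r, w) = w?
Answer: -1/2200 ≈ -0.00045455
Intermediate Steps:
A = -42 (A = 7*(-6) = -42)
P(T, W) = 6*T + 6*W (P(T, W) = 6*(T + W) = 6*T + 6*W)
O(C, V) = 47 (O(C, V) = -(6*(-5) + 6*(-42))/6 = -(-30 - 252)/6 = -⅙*(-282) = 47)
m = 2247 (m = -6 + 3*(764 - 1*13) = -6 + 3*(764 - 13) = -6 + 3*751 = -6 + 2253 = 2247)
1/(O(2, 68) - m) = 1/(47 - 1*2247) = 1/(47 - 2247) = 1/(-2200) = -1/2200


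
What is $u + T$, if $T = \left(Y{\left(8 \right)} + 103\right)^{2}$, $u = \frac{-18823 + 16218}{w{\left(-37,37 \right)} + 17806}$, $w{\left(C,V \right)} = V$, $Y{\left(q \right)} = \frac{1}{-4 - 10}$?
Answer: $\frac{5292877129}{499604} \approx 10594.0$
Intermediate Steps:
$Y{\left(q \right)} = - \frac{1}{14}$ ($Y{\left(q \right)} = \frac{1}{-14} = - \frac{1}{14}$)
$u = - \frac{2605}{17843}$ ($u = \frac{-18823 + 16218}{37 + 17806} = - \frac{2605}{17843} \approx -0.146$)
$T = \frac{2076481}{196}$ ($T = \left(- \frac{1}{14} + 103\right)^{2} = \left(\frac{1441}{14}\right)^{2} = \frac{2076481}{196} \approx 10594.0$)
$u + T = - \frac{2605}{17843} + \frac{2076481}{196} = \frac{5292877129}{499604}$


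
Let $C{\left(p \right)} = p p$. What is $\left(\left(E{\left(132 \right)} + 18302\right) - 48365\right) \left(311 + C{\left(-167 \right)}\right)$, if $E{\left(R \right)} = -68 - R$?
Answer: $-853416600$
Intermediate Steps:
$C{\left(p \right)} = p^{2}$
$\left(\left(E{\left(132 \right)} + 18302\right) - 48365\right) \left(311 + C{\left(-167 \right)}\right) = \left(\left(\left(-68 - 132\right) + 18302\right) - 48365\right) \left(311 + \left(-167\right)^{2}\right) = \left(\left(\left(-68 - 132\right) + 18302\right) - 48365\right) \left(311 + 27889\right) = \left(\left(-200 + 18302\right) - 48365\right) 28200 = \left(18102 - 48365\right) 28200 = \left(-30263\right) 28200 = -853416600$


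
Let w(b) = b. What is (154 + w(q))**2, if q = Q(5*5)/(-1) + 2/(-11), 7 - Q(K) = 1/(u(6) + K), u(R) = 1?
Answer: 1764084001/81796 ≈ 21567.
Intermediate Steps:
Q(K) = 7 - 1/(1 + K)
q = -2043/286 (q = ((6 + 7*(5*5))/(1 + 5*5))/(-1) + 2/(-11) = ((6 + 7*25)/(1 + 25))*(-1) + 2*(-1/11) = ((6 + 175)/26)*(-1) - 2/11 = ((1/26)*181)*(-1) - 2/11 = (181/26)*(-1) - 2/11 = -181/26 - 2/11 = -2043/286 ≈ -7.1434)
(154 + w(q))**2 = (154 - 2043/286)**2 = (42001/286)**2 = 1764084001/81796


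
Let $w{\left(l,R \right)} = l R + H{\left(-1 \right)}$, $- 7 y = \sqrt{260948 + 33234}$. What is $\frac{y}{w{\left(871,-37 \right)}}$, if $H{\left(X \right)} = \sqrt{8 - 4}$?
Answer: $\frac{\sqrt{294182}}{225575} \approx 0.0024045$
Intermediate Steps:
$H{\left(X \right)} = 2$ ($H{\left(X \right)} = \sqrt{4} = 2$)
$y = - \frac{\sqrt{294182}}{7}$ ($y = - \frac{\sqrt{260948 + 33234}}{7} = - \frac{\sqrt{294182}}{7} \approx -77.484$)
$w{\left(l,R \right)} = 2 + R l$ ($w{\left(l,R \right)} = l R + 2 = R l + 2 = 2 + R l$)
$\frac{y}{w{\left(871,-37 \right)}} = \frac{\left(- \frac{1}{7}\right) \sqrt{294182}}{2 - 32227} = \frac{\left(- \frac{1}{7}\right) \sqrt{294182}}{-32225} = - \frac{\sqrt{294182}}{7} \left(- \frac{1}{32225}\right) = \frac{\sqrt{294182}}{225575}$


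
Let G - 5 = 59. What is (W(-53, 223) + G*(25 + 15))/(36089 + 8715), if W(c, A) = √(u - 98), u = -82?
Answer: 640/11201 + 3*I*√5/22402 ≈ 0.057138 + 0.00029945*I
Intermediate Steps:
G = 64 (G = 5 + 59 = 64)
W(c, A) = 6*I*√5 (W(c, A) = √(-82 - 98) = √(-180) = 6*I*√5)
(W(-53, 223) + G*(25 + 15))/(36089 + 8715) = (6*I*√5 + 64*(25 + 15))/(36089 + 8715) = (6*I*√5 + 64*40)/44804 = (6*I*√5 + 2560)*(1/44804) = (2560 + 6*I*√5)*(1/44804) = 640/11201 + 3*I*√5/22402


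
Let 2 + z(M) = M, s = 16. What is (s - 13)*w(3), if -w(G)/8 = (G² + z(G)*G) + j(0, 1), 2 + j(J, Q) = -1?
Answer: -216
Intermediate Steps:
j(J, Q) = -3 (j(J, Q) = -2 - 1 = -3)
z(M) = -2 + M
w(G) = 24 - 8*G² - 8*G*(-2 + G) (w(G) = -8*((G² + (-2 + G)*G) - 3) = -8*((G² + G*(-2 + G)) - 3) = -8*(-3 + G² + G*(-2 + G)) = 24 - 8*G² - 8*G*(-2 + G))
(s - 13)*w(3) = (16 - 13)*(24 - 16*3² + 16*3) = 3*(24 - 16*9 + 48) = 3*(24 - 144 + 48) = 3*(-72) = -216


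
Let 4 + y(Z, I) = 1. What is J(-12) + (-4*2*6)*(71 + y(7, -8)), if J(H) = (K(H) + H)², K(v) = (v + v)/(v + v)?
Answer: -3143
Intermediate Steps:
K(v) = 1 (K(v) = (2*v)/((2*v)) = (2*v)*(1/(2*v)) = 1)
y(Z, I) = -3 (y(Z, I) = -4 + 1 = -3)
J(H) = (1 + H)²
J(-12) + (-4*2*6)*(71 + y(7, -8)) = (1 - 12)² + (-4*2*6)*(71 - 3) = (-11)² - 8*6*68 = 121 - 48*68 = 121 - 3264 = -3143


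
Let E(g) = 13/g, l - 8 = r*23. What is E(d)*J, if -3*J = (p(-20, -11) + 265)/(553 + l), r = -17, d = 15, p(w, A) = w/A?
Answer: -7631/16830 ≈ -0.45342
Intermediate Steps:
l = -383 (l = 8 - 17*23 = 8 - 391 = -383)
J = -587/1122 (J = -(-20/(-11) + 265)/(3*(553 - 383)) = -(-20*(-1/11) + 265)/(3*170) = -(20/11 + 265)/(3*170) = -2935/(33*170) = -⅓*587/374 = -587/1122 ≈ -0.52317)
E(d)*J = (13/15)*(-587/1122) = -7631/16830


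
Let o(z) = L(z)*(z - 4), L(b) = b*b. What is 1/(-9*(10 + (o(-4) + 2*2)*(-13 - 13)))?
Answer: -1/29106 ≈ -3.4357e-5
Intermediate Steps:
L(b) = b²
o(z) = z²*(-4 + z) (o(z) = z²*(z - 4) = z²*(-4 + z))
1/(-9*(10 + (o(-4) + 2*2)*(-13 - 13))) = 1/(-9*(10 + ((-4)²*(-4 - 4) + 2*2)*(-13 - 13))) = 1/(-9*(10 + (16*(-8) + 4)*(-26))) = 1/(-9*(10 + (-128 + 4)*(-26))) = 1/(-9*(10 - 124*(-26))) = 1/(-9*(10 + 3224)) = 1/(-9*3234) = 1/(-29106) = -1/29106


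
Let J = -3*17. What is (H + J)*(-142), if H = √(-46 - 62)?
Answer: 7242 - 852*I*√3 ≈ 7242.0 - 1475.7*I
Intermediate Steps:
H = 6*I*√3 (H = √(-108) = 6*I*√3 ≈ 10.392*I)
J = -51
(H + J)*(-142) = (6*I*√3 - 51)*(-142) = (-51 + 6*I*√3)*(-142) = 7242 - 852*I*√3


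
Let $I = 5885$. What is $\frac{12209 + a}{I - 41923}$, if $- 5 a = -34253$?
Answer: $- \frac{47649}{90095} \approx -0.52888$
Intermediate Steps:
$a = \frac{34253}{5}$ ($a = \left(- \frac{1}{5}\right) \left(-34253\right) = \frac{34253}{5} \approx 6850.6$)
$\frac{12209 + a}{I - 41923} = \frac{12209 + \frac{34253}{5}}{5885 - 41923} = \frac{95298}{5 \left(-36038\right)} = \frac{95298}{5} \left(- \frac{1}{36038}\right) = - \frac{47649}{90095}$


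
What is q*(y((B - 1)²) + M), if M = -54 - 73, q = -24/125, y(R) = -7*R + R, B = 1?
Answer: 3048/125 ≈ 24.384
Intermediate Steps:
y(R) = -6*R
q = -24/125 (q = -24*1/125 = -24/125 ≈ -0.19200)
M = -127
q*(y((B - 1)²) + M) = -24*(-6*(1 - 1)² - 127)/125 = -24*(-6*0² - 127)/125 = -24*(-6*0 - 127)/125 = -24*(0 - 127)/125 = -24/125*(-127) = 3048/125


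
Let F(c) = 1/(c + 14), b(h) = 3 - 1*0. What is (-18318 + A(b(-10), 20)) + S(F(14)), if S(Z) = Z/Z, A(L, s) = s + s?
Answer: -18277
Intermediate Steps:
b(h) = 3 (b(h) = 3 + 0 = 3)
A(L, s) = 2*s
F(c) = 1/(14 + c)
S(Z) = 1
(-18318 + A(b(-10), 20)) + S(F(14)) = (-18318 + 2*20) + 1 = (-18318 + 40) + 1 = -18278 + 1 = -18277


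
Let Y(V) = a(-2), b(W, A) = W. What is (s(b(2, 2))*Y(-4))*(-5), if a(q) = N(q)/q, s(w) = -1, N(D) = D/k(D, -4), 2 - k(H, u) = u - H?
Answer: 5/4 ≈ 1.2500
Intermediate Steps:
k(H, u) = 2 + H - u (k(H, u) = 2 - (u - H) = 2 + (H - u) = 2 + H - u)
N(D) = D/(6 + D) (N(D) = D/(2 + D - 1*(-4)) = D/(2 + D + 4) = D/(6 + D))
a(q) = 1/(6 + q) (a(q) = (q/(6 + q))/q = 1/(6 + q))
Y(V) = ¼ (Y(V) = 1/(6 - 2) = 1/4 = ¼)
(s(b(2, 2))*Y(-4))*(-5) = -1*¼*(-5) = -¼*(-5) = 5/4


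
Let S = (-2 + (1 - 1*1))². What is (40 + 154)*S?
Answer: 776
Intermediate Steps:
S = 4 (S = (-2 + (1 - 1))² = (-2 + 0)² = (-2)² = 4)
(40 + 154)*S = (40 + 154)*4 = 194*4 = 776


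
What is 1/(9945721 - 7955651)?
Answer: 1/1990070 ≈ 5.0249e-7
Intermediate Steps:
1/(9945721 - 7955651) = 1/1990070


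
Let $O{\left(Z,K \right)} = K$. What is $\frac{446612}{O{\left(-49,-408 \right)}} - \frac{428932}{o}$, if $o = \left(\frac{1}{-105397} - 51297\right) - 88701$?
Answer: $- \frac{1642870007176763}{1505047659114} \approx -1091.6$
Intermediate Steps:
$o = - \frac{14755369207}{105397}$ ($o = \left(- \frac{1}{105397} - 51297\right) - 88701 = - \frac{5406549910}{105397} - 88701 = - \frac{14755369207}{105397} \approx -1.4 \cdot 10^{5}$)
$\frac{446612}{O{\left(-49,-408 \right)}} - \frac{428932}{o} = \frac{446612}{-408} - \frac{428932}{- \frac{14755369207}{105397}} = 446612 \left(- \frac{1}{408}\right) - - \frac{45208146004}{14755369207} = - \frac{111653}{102} + \frac{45208146004}{14755369207} = - \frac{1642870007176763}{1505047659114}$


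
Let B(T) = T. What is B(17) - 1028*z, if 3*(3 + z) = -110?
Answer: 122383/3 ≈ 40794.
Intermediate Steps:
z = -119/3 (z = -3 + (⅓)*(-110) = -3 - 110/3 = -119/3 ≈ -39.667)
B(17) - 1028*z = 17 - 1028*(-119/3) = 17 + 122332/3 = 122383/3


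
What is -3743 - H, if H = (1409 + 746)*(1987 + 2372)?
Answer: -9397388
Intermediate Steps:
H = 9393645 (H = 2155*4359 = 9393645)
-3743 - H = -3743 - 1*9393645 = -3743 - 9393645 = -9397388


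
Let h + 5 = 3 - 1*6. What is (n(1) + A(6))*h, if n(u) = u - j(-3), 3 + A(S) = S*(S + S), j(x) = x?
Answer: -584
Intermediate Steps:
h = -8 (h = -5 + (3 - 1*6) = -5 + (3 - 6) = -5 - 3 = -8)
A(S) = -3 + 2*S² (A(S) = -3 + S*(S + S) = -3 + S*(2*S) = -3 + 2*S²)
n(u) = 3 + u (n(u) = u - 1*(-3) = u + 3 = 3 + u)
(n(1) + A(6))*h = ((3 + 1) + (-3 + 2*6²))*(-8) = (4 + (-3 + 2*36))*(-8) = (4 + (-3 + 72))*(-8) = (4 + 69)*(-8) = 73*(-8) = -584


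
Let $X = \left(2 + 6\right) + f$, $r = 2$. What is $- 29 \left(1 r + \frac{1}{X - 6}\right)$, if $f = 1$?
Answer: $- \frac{203}{3} \approx -67.667$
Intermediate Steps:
$X = 9$ ($X = \left(2 + 6\right) + 1 = 8 + 1 = 9$)
$- 29 \left(1 r + \frac{1}{X - 6}\right) = - 29 \left(1 \cdot 2 + \frac{1}{9 - 6}\right) = - 29 \left(2 + \frac{1}{3}\right) = \left(-29\right) \frac{7}{3} = - \frac{203}{3}$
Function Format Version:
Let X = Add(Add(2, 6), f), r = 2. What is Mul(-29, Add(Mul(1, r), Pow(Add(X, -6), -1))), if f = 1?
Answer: Rational(-203, 3) ≈ -67.667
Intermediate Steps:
X = 9 (X = Add(Add(2, 6), 1) = Add(8, 1) = 9)
Mul(-29, Add(Mul(1, r), Pow(Add(X, -6), -1))) = Mul(-29, Add(Mul(1, 2), Pow(Add(9, -6), -1))) = Mul(-29, Add(2, Pow(3, -1))) = Mul(-29, Add(2, Rational(1, 3))) = Mul(-29, Rational(7, 3)) = Rational(-203, 3)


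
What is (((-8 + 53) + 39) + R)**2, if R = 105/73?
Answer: 38900169/5329 ≈ 7299.7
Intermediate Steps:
R = 105/73 (R = 105*(1/73) = 105/73 ≈ 1.4384)
(((-8 + 53) + 39) + R)**2 = (((-8 + 53) + 39) + 105/73)**2 = ((45 + 39) + 105/73)**2 = (84 + 105/73)**2 = (6237/73)**2 = 38900169/5329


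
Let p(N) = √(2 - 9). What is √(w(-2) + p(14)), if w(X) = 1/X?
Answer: √(-2 + 4*I*√7)/2 ≈ 1.047 + 1.2634*I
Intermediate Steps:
p(N) = I*√7 (p(N) = √(-7) = I*√7)
√(w(-2) + p(14)) = √(1/(-2) + I*√7) = √(-½ + I*√7)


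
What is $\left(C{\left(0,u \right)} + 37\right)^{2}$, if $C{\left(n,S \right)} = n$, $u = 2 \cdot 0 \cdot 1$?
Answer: $1369$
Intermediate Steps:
$u = 0$ ($u = 0 \cdot 1 = 0$)
$\left(C{\left(0,u \right)} + 37\right)^{2} = \left(0 + 37\right)^{2} = 37^{2} = 1369$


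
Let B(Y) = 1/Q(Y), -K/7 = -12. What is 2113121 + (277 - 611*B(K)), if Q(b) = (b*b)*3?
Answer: 44736408253/21168 ≈ 2.1134e+6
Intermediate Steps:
Q(b) = 3*b² (Q(b) = b²*3 = 3*b²)
K = 84 (K = -7*(-12) = 84)
B(Y) = 1/(3*Y²)
2113121 + (277 - 611*B(K)) = 2113121 + (277 - 611/(3*84²)) = 2113121 + (277 - 611/(3*7056)) = 2113121 + (277 - 611*1/21168) = 2113121 + (277 - 611/21168) = 2113121 + 5862925/21168 = 44736408253/21168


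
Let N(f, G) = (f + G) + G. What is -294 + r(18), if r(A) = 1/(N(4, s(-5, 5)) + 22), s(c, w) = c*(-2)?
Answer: -13523/46 ≈ -293.98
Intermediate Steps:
s(c, w) = -2*c
N(f, G) = f + 2*G (N(f, G) = (G + f) + G = f + 2*G)
r(A) = 1/46 (r(A) = 1/((4 + 2*(-2*(-5))) + 22) = 1/((4 + 2*10) + 22) = 1/((4 + 20) + 22) = 1/(24 + 22) = 1/46)
-294 + r(18) = -294 + 1/46 = -13523/46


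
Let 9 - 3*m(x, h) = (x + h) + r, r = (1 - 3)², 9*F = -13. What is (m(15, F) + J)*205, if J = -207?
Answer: -1161530/27 ≈ -43020.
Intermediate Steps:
F = -13/9 (F = (⅑)*(-13) = -13/9 ≈ -1.4444)
r = 4 (r = (-2)² = 4)
m(x, h) = 5/3 - h/3 - x/3 (m(x, h) = 3 - ((x + h) + 4)/3 = 3 - ((h + x) + 4)/3 = 3 - (4 + h + x)/3 = 3 + (-4/3 - h/3 - x/3) = 5/3 - h/3 - x/3)
(m(15, F) + J)*205 = ((5/3 - ⅓*(-13/9) - ⅓*15) - 207)*205 = ((5/3 + 13/27 - 5) - 207)*205 = (-77/27 - 207)*205 = -5666/27*205 = -1161530/27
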